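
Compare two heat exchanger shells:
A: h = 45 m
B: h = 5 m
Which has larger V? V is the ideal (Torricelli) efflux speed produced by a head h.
V(A) = 29.71 m/s, V(B) = 9.905 m/s. Answer: A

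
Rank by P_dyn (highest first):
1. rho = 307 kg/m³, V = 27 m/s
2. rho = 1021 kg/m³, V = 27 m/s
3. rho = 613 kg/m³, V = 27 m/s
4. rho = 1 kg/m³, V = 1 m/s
Case 1: P_dyn = 111.9 kPa
Case 2: P_dyn = 372.2 kPa
Case 3: P_dyn = 223.4 kPa
Case 4: P_dyn = 0.0005 kPa
Ranking (highest first): 2, 3, 1, 4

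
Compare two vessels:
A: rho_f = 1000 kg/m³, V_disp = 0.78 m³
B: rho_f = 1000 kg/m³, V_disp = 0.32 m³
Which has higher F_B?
F_B(A) = 7652 N, F_B(B) = 3139 N. Answer: A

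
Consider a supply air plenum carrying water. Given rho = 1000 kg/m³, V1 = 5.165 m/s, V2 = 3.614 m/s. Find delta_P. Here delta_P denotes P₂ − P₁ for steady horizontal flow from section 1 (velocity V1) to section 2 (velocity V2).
Formula: \Delta P = \frac{1}{2} \rho (V_1^2 - V_2^2)
delta_P = 0.5·1000·(5.165² − 3.614²)/1000 = 6.808 kPa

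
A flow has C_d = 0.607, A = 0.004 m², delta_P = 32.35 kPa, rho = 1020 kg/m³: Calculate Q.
Formula: Q = C_d A \sqrt{\frac{2 \Delta P}{\rho}}
Q = 0.607·0.004·√(2·(32.35·1000)/1020)·1000 = 19.34 L/s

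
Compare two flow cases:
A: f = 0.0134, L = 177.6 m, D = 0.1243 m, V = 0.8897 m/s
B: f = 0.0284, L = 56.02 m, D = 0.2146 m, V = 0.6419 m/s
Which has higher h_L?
h_L(A) = 0.7724 m, h_L(B) = 0.1557 m. Answer: A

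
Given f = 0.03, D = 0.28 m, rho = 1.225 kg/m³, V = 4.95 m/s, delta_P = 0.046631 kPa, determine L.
Formula: \Delta P = f \frac{L}{D} \frac{\rho V^2}{2}
Substituting knowns: 0.046631 = 0.03·(L/0.28)·0.5·1.225·4.95²/1000
Solving for L: L = (0.046631·1000)·0.28/(0.03·0.5·1.225·4.95²) = 29 m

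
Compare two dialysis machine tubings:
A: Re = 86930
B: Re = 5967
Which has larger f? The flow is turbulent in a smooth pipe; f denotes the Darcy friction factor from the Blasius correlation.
f(A) = 0.0184, f(B) = 0.03595. Answer: B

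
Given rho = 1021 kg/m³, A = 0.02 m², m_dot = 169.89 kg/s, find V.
Formula: \dot{m} = \rho A V
Substituting knowns: 169.89 = 1021·0.02·V
Solving for V: V = 169.89/(1021·0.02) = 8.32 m/s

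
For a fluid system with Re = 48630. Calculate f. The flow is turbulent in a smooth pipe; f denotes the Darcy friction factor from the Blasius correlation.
Formula: f = \frac{0.316}{Re^{0.25}}
f = 0.316/48630^0.25 = 0.02128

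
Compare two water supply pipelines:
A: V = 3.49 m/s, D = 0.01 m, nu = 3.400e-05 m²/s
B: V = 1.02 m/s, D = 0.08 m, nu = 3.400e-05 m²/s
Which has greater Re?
Re(A) = 1026, Re(B) = 2400. Answer: B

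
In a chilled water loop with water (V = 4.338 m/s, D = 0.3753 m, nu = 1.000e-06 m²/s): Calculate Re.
Formula: Re = \frac{V D}{\nu}
Re = 4.338·0.3753/1.000e-06 = 1.628e+06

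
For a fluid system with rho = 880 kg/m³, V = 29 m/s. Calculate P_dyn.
Formula: P_{dyn} = \frac{1}{2} \rho V^2
P_dyn = 0.5·880·29²/1000 = 370 kPa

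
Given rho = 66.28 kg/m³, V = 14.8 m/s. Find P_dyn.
Formula: P_{dyn} = \frac{1}{2} \rho V^2
P_dyn = 0.5·66.28·14.8²/1000 = 7.259 kPa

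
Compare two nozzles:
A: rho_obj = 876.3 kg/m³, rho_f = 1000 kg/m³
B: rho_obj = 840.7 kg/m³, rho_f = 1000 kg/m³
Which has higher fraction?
fraction(A) = 0.8763, fraction(B) = 0.8407. Answer: A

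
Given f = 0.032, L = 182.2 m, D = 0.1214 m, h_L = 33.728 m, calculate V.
Formula: h_L = f \frac{L}{D} \frac{V^2}{2g}
Substituting knowns: 33.728 = 0.032·(182.2/0.1214)·V²/(2·9.81)
Solving for V: V = √(33.728·2·9.81/(0.032·(182.2/0.1214))) = 3.712 m/s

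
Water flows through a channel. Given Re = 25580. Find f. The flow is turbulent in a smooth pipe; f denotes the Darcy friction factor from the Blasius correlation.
Formula: f = \frac{0.316}{Re^{0.25}}
f = 0.316/25580^0.25 = 0.02499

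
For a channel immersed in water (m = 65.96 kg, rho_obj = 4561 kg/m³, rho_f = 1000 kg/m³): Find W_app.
Formula: W_{app} = mg\left(1 - \frac{\rho_f}{\rho_{obj}}\right)
W_app = 65.96·9.81·(1 − 1000/4561) = 505.2 N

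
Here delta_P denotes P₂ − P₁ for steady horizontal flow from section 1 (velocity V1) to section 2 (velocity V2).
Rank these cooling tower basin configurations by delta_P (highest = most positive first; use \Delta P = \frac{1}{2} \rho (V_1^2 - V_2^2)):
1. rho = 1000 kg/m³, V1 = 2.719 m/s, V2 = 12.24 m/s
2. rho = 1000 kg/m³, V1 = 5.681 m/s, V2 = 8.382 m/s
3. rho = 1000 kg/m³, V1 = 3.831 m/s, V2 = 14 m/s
Case 1: delta_P = -71.21 kPa
Case 2: delta_P = -18.99 kPa
Case 3: delta_P = -90.66 kPa
Ranking (highest first): 2, 1, 3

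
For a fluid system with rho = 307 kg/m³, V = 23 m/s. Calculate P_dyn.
Formula: P_{dyn} = \frac{1}{2} \rho V^2
P_dyn = 0.5·307·23²/1000 = 81.2 kPa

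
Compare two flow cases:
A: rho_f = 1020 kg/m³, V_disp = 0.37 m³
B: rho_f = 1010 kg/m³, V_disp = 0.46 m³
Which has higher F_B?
F_B(A) = 3702 N, F_B(B) = 4558 N. Answer: B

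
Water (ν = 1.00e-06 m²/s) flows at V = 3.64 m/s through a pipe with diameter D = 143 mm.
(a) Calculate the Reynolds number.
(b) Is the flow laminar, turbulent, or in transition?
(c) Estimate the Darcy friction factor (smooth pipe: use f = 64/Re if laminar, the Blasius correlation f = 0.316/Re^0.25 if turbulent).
(a) Re = V·D/ν = 3.64·0.143/1.00e-06 = 520520
(b) Flow regime: turbulent (Re > 4000)
(c) Friction factor: f = 0.316/Re^0.25 = 0.316/520520^0.25 = 0.01176 (Blasius is strictly valid for Re ≲ 1e5; used here as the smooth-pipe estimate the problem specifies)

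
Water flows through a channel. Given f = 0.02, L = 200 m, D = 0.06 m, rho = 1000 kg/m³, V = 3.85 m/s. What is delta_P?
Formula: \Delta P = f \frac{L}{D} \frac{\rho V^2}{2}
delta_P = 0.02·(200/0.06)·0.5·1000·3.85²/1000 = 494.1 kPa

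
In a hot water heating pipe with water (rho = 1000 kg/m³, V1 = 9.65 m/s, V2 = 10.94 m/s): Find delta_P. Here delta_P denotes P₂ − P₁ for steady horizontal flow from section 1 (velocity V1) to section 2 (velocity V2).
Formula: \Delta P = \frac{1}{2} \rho (V_1^2 - V_2^2)
delta_P = 0.5·1000·(9.65² − 10.94²)/1000 = -13.28 kPa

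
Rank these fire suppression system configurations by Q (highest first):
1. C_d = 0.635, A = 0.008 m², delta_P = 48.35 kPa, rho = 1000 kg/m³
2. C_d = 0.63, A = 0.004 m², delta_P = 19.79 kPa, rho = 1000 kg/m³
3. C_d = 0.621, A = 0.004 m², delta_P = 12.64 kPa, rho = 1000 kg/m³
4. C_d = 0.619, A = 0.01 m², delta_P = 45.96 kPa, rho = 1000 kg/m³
Case 1: Q = 49.95 L/s
Case 2: Q = 15.85 L/s
Case 3: Q = 12.49 L/s
Case 4: Q = 59.35 L/s
Ranking (highest first): 4, 1, 2, 3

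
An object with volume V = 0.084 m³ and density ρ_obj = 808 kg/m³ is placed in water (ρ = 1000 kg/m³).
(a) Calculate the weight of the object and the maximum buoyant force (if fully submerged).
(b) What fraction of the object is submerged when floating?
(a) W=rho_obj*g*V=808*9.81*0.084=665.8 N; F_B(max)=rho*g*V=1000*9.81*0.084=824.0 N
(b) Floating fraction=rho_obj/rho=808/1000=0.808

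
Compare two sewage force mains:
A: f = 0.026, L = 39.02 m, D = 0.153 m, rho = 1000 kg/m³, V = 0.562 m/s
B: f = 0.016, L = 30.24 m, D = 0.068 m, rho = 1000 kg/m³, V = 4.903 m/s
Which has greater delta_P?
delta_P(A) = 1.047 kPa, delta_P(B) = 85.52 kPa. Answer: B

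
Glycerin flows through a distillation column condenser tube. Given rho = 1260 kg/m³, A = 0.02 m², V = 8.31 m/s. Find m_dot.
Formula: \dot{m} = \rho A V
m_dot = 1260·0.02·8.31 = 209.4 kg/s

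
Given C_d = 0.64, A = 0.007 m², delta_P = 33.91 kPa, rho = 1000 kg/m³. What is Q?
Formula: Q = C_d A \sqrt{\frac{2 \Delta P}{\rho}}
Q = 0.64·0.007·√(2·(33.91·1000)/1000)·1000 = 36.89 L/s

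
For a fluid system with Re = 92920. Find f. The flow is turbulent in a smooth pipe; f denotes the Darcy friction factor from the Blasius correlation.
Formula: f = \frac{0.316}{Re^{0.25}}
f = 0.316/92920^0.25 = 0.0181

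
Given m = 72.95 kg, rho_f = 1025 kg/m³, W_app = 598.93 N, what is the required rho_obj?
Formula: W_{app} = mg\left(1 - \frac{\rho_f}{\rho_{obj}}\right)
Substituting knowns: 598.93 = 72.95·9.81·(1 − 1025/rho_obj)
Solving for rho_obj: rho_obj = 1025/(1 − 598.93/(72.95·9.81)) = 6285 kg/m³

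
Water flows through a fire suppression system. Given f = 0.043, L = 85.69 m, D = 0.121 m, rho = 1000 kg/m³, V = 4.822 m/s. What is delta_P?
Formula: \Delta P = f \frac{L}{D} \frac{\rho V^2}{2}
delta_P = 0.043·(85.69/0.121)·0.5·1000·4.822²/1000 = 354 kPa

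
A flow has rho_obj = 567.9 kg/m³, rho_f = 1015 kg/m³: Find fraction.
Formula: f_{sub} = \frac{\rho_{obj}}{\rho_f}
fraction = 567.9/1015 = 0.5595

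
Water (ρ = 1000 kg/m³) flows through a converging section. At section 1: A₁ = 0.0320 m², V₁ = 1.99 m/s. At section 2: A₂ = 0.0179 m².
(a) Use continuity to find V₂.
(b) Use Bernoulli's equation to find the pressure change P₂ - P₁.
(a) Continuity: A₁V₁=A₂V₂ -> V₂=A₁V₁/A₂=0.0320*1.99/0.0179=3.56 m/s
(b) Bernoulli: P₂-P₁=0.5*rho*(V₁^2-V₂^2)/1000=0.5*1000*(1.99^2-3.56^2)/1000=-4.357 kPa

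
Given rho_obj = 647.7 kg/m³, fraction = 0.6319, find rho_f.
Formula: f_{sub} = \frac{\rho_{obj}}{\rho_f}
Substituting knowns: 0.6319 = 647.7/rho_f
Solving for rho_f: rho_f = 647.7/0.6319 = 1025 kg/m³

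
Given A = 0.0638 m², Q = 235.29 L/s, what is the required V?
Formula: Q = A V
Substituting knowns: 235.29 = 0.0638·V·1000
Solving for V: V = (235.29/1000)/0.0638 = 3.688 m/s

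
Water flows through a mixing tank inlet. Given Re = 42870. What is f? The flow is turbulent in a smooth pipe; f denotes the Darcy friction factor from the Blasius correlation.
Formula: f = \frac{0.316}{Re^{0.25}}
f = 0.316/42870^0.25 = 0.02196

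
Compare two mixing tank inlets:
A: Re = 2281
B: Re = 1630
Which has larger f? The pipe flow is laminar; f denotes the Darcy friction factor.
f(A) = 0.02806, f(B) = 0.03926. Answer: B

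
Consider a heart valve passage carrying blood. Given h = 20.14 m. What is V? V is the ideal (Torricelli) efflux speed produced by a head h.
Formula: V = \sqrt{2 g h}
V = √(2·9.81·20.14) = 19.88 m/s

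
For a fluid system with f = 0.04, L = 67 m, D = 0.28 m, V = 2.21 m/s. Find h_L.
Formula: h_L = f \frac{L}{D} \frac{V^2}{2g}
h_L = 0.04·(67/0.28)·2.21²/(2·9.81) = 2.383 m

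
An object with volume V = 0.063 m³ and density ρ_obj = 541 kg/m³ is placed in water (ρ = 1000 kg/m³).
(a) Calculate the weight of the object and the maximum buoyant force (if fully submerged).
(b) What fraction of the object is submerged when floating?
(a) W=rho_obj*g*V=541*9.81*0.063=334.4 N; F_B(max)=rho*g*V=1000*9.81*0.063=618.0 N
(b) Floating fraction=rho_obj/rho=541/1000=0.541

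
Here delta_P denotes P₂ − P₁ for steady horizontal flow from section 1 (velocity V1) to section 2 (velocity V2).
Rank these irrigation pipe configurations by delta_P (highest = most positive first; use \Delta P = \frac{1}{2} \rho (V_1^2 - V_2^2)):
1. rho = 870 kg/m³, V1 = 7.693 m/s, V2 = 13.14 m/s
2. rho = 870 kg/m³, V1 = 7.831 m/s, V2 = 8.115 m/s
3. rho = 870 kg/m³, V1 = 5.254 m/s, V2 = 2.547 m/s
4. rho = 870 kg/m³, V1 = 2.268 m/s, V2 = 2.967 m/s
Case 1: delta_P = -49.36 kPa
Case 2: delta_P = -1.97 kPa
Case 3: delta_P = 9.186 kPa
Case 4: delta_P = -1.592 kPa
Ranking (highest first): 3, 4, 2, 1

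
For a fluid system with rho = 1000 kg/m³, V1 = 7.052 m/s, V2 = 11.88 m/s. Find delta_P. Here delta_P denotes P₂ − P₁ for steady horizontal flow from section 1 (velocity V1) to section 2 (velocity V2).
Formula: \Delta P = \frac{1}{2} \rho (V_1^2 - V_2^2)
delta_P = 0.5·1000·(7.052² − 11.88²)/1000 = -45.7 kPa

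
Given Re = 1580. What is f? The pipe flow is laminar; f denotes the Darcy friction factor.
Formula: f = \frac{64}{Re}
f = 64/1580 = 0.04051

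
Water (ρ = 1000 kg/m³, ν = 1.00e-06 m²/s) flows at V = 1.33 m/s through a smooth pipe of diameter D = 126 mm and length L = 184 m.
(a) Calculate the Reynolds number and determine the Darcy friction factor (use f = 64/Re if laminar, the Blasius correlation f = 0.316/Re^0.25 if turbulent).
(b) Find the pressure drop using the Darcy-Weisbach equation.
(a) Re = V·D/ν = 1.33·0.126/1.00e-06 = 167580 → turbulent (Re > 4000); f = 0.316/Re^0.25 = 0.316/167580^0.25 = 0.015618 (Blasius is strictly valid for Re ≲ 1e5; used here as the smooth-pipe estimate the problem specifies)
(b) Darcy-Weisbach: ΔP = f·(L/D)·½ρV²/1000 = 0.015618·(184/0.126)·½·1000·1.33²/1000 = 20.17 kPa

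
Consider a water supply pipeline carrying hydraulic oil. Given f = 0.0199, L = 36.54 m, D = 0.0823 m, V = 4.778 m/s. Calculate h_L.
Formula: h_L = f \frac{L}{D} \frac{V^2}{2g}
h_L = 0.0199·(36.54/0.0823)·4.778²/(2·9.81) = 10.28 m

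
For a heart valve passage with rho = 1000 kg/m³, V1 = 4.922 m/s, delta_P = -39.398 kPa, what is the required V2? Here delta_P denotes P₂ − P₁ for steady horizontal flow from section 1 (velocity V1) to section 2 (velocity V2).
Formula: \Delta P = \frac{1}{2} \rho (V_1^2 - V_2^2)
Substituting knowns: -39.398 = 0.5·1000·(4.922² − V2²)/1000
Solving for V2: V2 = √(4.922² − 2·(-39.398·1000)/1000) = 10.15 m/s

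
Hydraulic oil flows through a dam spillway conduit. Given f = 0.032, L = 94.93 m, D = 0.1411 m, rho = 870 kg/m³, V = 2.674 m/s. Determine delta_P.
Formula: \Delta P = f \frac{L}{D} \frac{\rho V^2}{2}
delta_P = 0.032·(94.93/0.1411)·0.5·870·2.674²/1000 = 66.96 kPa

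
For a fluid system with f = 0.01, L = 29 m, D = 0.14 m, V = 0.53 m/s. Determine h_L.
Formula: h_L = f \frac{L}{D} \frac{V^2}{2g}
h_L = 0.01·(29/0.14)·0.53²/(2·9.81) = 0.02966 m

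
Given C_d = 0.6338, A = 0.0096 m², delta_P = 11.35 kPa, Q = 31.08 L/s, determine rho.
Formula: Q = C_d A \sqrt{\frac{2 \Delta P}{\rho}}
Substituting knowns: 31.08 = 0.6338·0.0096·√(2·(11.35·1000)/rho)·1000
Solving for rho: rho = 2·(11.35·1000)/((31.08/1000)/(0.6338·0.0096))² = 870 kg/m³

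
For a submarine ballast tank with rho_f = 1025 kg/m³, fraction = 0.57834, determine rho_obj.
Formula: f_{sub} = \frac{\rho_{obj}}{\rho_f}
Substituting knowns: 0.57834 = rho_obj/1025
Solving for rho_obj: rho_obj = 0.57834·1025 = 592.8 kg/m³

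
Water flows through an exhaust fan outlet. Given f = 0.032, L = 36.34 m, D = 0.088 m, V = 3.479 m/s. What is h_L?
Formula: h_L = f \frac{L}{D} \frac{V^2}{2g}
h_L = 0.032·(36.34/0.088)·3.479²/(2·9.81) = 8.152 m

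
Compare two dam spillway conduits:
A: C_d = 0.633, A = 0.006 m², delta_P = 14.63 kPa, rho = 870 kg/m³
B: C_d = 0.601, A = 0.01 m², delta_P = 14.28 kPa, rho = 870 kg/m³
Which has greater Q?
Q(A) = 22.03 L/s, Q(B) = 34.43 L/s. Answer: B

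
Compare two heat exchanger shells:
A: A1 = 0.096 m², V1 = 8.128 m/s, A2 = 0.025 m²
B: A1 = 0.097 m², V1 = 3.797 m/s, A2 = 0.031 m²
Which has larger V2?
V2(A) = 31.21 m/s, V2(B) = 11.88 m/s. Answer: A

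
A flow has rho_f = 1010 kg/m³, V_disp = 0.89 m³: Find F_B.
Formula: F_B = \rho_f g V_{disp}
F_B = 1010·9.81·0.89 = 8818 N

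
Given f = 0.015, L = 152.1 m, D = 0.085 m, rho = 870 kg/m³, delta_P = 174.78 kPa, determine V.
Formula: \Delta P = f \frac{L}{D} \frac{\rho V^2}{2}
Substituting knowns: 174.78 = 0.015·(152.1/0.085)·0.5·870·V²/1000
Solving for V: V = √((174.78·1000)/(0.015·(152.1/0.085)·0.5·870)) = 3.869 m/s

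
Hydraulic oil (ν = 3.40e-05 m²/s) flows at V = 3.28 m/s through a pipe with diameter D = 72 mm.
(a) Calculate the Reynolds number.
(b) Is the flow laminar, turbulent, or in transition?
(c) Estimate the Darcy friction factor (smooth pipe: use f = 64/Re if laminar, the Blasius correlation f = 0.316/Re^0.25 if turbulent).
(a) Re = V·D/ν = 3.28·0.072/3.40e-05 = 6945.9
(b) Flow regime: turbulent (Re > 4000)
(c) Friction factor: f = 0.316/Re^0.25 = 0.316/6945.9^0.25 = 0.03461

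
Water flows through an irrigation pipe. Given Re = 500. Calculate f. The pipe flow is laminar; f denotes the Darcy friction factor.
Formula: f = \frac{64}{Re}
f = 64/500 = 0.128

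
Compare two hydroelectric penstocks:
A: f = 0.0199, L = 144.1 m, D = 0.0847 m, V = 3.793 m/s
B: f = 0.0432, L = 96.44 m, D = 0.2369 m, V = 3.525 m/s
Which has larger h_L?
h_L(A) = 24.83 m, h_L(B) = 11.14 m. Answer: A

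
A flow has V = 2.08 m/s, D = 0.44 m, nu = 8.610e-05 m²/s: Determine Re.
Formula: Re = \frac{V D}{\nu}
Re = 2.08·0.44/8.610e-05 = 10630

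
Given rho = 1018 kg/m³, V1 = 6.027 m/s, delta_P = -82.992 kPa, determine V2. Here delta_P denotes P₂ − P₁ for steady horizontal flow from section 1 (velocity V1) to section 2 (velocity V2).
Formula: \Delta P = \frac{1}{2} \rho (V_1^2 - V_2^2)
Substituting knowns: -82.992 = 0.5·1018·(6.027² − V2²)/1000
Solving for V2: V2 = √(6.027² − 2·(-82.992·1000)/1018) = 14.12 m/s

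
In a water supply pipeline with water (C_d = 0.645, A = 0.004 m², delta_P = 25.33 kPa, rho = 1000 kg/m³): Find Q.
Formula: Q = C_d A \sqrt{\frac{2 \Delta P}{\rho}}
Q = 0.645·0.004·√(2·(25.33·1000)/1000)·1000 = 18.36 L/s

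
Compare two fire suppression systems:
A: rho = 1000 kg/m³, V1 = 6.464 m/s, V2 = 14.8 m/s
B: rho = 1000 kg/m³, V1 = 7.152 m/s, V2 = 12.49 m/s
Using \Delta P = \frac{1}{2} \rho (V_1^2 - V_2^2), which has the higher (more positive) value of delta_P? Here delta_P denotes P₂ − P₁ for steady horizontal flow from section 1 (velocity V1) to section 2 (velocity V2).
delta_P(A) = -88.63 kPa, delta_P(B) = -52.42 kPa. Answer: B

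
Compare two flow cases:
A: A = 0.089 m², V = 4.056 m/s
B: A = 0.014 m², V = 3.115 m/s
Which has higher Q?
Q(A) = 361 L/s, Q(B) = 43.61 L/s. Answer: A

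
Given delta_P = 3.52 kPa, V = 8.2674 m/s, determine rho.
Formula: V = \sqrt{\frac{2 \Delta P}{\rho}}
Substituting knowns: 8.2674 = √(2·(3.52·1000)/rho)
Solving for rho: rho = 2·(3.52·1000)/8.2674² = 103 kg/m³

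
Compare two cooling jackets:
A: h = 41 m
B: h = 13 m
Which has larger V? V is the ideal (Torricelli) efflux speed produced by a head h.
V(A) = 28.36 m/s, V(B) = 15.97 m/s. Answer: A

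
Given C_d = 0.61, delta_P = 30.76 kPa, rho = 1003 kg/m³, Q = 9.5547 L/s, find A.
Formula: Q = C_d A \sqrt{\frac{2 \Delta P}{\rho}}
Substituting knowns: 9.5547 = 0.61·A·√(2·(30.76·1000)/1003)·1000
Solving for A: A = (9.5547/1000)/(0.61·√(2·(30.76·1000)/1003)) = 0.002 m²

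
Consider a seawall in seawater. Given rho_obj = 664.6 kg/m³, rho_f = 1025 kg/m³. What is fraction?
Formula: f_{sub} = \frac{\rho_{obj}}{\rho_f}
fraction = 664.6/1025 = 0.6484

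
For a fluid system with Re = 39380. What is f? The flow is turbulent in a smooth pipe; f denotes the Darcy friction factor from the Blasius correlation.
Formula: f = \frac{0.316}{Re^{0.25}}
f = 0.316/39380^0.25 = 0.02243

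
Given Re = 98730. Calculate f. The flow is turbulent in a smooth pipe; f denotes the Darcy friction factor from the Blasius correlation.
Formula: f = \frac{0.316}{Re^{0.25}}
f = 0.316/98730^0.25 = 0.01783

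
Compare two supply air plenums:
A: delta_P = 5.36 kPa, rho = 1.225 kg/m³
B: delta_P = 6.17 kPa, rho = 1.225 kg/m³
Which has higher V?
V(A) = 93.55 m/s, V(B) = 100.4 m/s. Answer: B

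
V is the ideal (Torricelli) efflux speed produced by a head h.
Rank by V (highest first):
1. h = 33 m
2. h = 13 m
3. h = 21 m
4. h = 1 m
Case 1: V = 25.45 m/s
Case 2: V = 15.97 m/s
Case 3: V = 20.3 m/s
Case 4: V = 4.429 m/s
Ranking (highest first): 1, 3, 2, 4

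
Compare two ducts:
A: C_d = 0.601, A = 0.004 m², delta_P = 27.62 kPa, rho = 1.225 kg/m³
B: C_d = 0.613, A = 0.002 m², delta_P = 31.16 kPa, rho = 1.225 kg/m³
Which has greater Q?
Q(A) = 510.5 L/s, Q(B) = 276.5 L/s. Answer: A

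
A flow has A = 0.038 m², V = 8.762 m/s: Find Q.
Formula: Q = A V
Q = 0.038·8.762·1000 = 333 L/s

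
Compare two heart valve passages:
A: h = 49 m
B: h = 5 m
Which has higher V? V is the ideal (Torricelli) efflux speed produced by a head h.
V(A) = 31.01 m/s, V(B) = 9.905 m/s. Answer: A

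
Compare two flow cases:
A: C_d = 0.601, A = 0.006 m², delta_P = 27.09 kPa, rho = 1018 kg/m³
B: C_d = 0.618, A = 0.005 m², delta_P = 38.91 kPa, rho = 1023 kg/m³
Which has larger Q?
Q(A) = 26.31 L/s, Q(B) = 26.95 L/s. Answer: B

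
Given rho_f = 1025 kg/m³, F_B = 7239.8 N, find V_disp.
Formula: F_B = \rho_f g V_{disp}
Substituting knowns: 7239.8 = 1025·9.81·V_disp
Solving for V_disp: V_disp = 7239.8/(1025·9.81) = 0.72 m³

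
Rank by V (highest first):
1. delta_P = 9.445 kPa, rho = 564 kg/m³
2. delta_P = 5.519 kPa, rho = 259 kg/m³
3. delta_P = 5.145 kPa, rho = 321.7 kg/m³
Case 1: V = 5.787 m/s
Case 2: V = 6.528 m/s
Case 3: V = 5.656 m/s
Ranking (highest first): 2, 1, 3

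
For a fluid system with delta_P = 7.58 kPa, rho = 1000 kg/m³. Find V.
Formula: V = \sqrt{\frac{2 \Delta P}{\rho}}
V = √(2·(7.58·1000)/1000) = 3.894 m/s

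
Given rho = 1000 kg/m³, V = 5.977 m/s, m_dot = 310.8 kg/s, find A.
Formula: \dot{m} = \rho A V
Substituting knowns: 310.8 = 1000·A·5.977
Solving for A: A = 310.8/(1000·5.977) = 0.052 m²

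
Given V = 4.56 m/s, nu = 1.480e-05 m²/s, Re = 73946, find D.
Formula: Re = \frac{V D}{\nu}
Substituting knowns: 73946 = 4.56·D/1.480e-05
Solving for D: D = 73946·1.480e-05/4.56 = 0.24 m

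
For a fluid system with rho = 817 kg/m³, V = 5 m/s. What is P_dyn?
Formula: P_{dyn} = \frac{1}{2} \rho V^2
P_dyn = 0.5·817·5²/1000 = 10.21 kPa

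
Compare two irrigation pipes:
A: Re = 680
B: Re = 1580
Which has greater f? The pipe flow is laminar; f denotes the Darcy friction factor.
f(A) = 0.09412, f(B) = 0.04051. Answer: A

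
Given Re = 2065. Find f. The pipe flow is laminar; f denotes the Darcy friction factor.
Formula: f = \frac{64}{Re}
f = 64/2065 = 0.03099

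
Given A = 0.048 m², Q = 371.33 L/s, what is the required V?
Formula: Q = A V
Substituting knowns: 371.33 = 0.048·V·1000
Solving for V: V = (371.33/1000)/0.048 = 7.736 m/s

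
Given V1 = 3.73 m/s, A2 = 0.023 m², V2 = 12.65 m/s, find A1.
Formula: V_2 = \frac{A_1 V_1}{A_2}
Substituting knowns: 12.65 = A1·3.73/0.023
Solving for A1: A1 = 12.65·0.023/3.73 = 0.078 m²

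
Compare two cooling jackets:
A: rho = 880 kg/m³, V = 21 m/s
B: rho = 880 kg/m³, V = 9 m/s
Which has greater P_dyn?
P_dyn(A) = 194 kPa, P_dyn(B) = 35.64 kPa. Answer: A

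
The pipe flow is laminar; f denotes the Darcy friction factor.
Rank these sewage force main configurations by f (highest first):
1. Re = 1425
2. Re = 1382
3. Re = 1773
Case 1: f = 0.04491
Case 2: f = 0.04631
Case 3: f = 0.0361
Ranking (highest first): 2, 1, 3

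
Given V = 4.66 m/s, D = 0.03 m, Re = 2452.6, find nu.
Formula: Re = \frac{V D}{\nu}
Substituting knowns: 2452.6 = 4.66·0.03/nu
Solving for nu: nu = 4.66·0.03/2452.6 = 5.700e-05 m²/s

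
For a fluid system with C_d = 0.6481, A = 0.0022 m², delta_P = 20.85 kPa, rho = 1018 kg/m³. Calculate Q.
Formula: Q = C_d A \sqrt{\frac{2 \Delta P}{\rho}}
Q = 0.6481·0.0022·√(2·(20.85·1000)/1018)·1000 = 9.126 L/s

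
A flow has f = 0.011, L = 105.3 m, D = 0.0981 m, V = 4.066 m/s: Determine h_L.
Formula: h_L = f \frac{L}{D} \frac{V^2}{2g}
h_L = 0.011·(105.3/0.0981)·4.066²/(2·9.81) = 9.949 m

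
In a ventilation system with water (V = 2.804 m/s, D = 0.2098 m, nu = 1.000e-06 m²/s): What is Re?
Formula: Re = \frac{V D}{\nu}
Re = 2.804·0.2098/1.000e-06 = 588279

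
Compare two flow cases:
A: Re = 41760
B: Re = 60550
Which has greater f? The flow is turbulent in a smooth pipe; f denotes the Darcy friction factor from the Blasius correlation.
f(A) = 0.02211, f(B) = 0.02014. Answer: A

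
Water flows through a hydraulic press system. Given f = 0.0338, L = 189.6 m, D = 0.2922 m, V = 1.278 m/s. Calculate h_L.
Formula: h_L = f \frac{L}{D} \frac{V^2}{2g}
h_L = 0.0338·(189.6/0.2922)·1.278²/(2·9.81) = 1.826 m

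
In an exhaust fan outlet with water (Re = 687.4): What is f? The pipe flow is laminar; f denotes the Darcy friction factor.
Formula: f = \frac{64}{Re}
f = 64/687.4 = 0.0931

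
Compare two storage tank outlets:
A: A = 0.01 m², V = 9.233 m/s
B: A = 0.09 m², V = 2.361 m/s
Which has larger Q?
Q(A) = 92.33 L/s, Q(B) = 212.5 L/s. Answer: B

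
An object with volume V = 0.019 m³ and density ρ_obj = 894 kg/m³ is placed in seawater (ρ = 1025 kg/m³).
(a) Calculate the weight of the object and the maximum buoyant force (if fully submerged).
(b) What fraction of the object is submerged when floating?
(a) W=rho_obj*g*V=894*9.81*0.019=166.6 N; F_B(max)=rho*g*V=1025*9.81*0.019=191.0 N
(b) Floating fraction=rho_obj/rho=894/1025=0.872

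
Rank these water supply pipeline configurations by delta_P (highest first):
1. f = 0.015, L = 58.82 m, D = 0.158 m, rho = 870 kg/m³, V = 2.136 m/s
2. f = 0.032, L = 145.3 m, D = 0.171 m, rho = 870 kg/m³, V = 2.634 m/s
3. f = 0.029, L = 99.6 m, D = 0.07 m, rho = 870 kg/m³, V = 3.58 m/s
Case 1: delta_P = 11.08 kPa
Case 2: delta_P = 82.06 kPa
Case 3: delta_P = 230 kPa
Ranking (highest first): 3, 2, 1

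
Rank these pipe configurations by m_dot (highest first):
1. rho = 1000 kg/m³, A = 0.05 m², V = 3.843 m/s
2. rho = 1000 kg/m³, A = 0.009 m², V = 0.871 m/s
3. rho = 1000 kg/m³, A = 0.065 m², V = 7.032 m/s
Case 1: m_dot = 192.2 kg/s
Case 2: m_dot = 7.839 kg/s
Case 3: m_dot = 457.1 kg/s
Ranking (highest first): 3, 1, 2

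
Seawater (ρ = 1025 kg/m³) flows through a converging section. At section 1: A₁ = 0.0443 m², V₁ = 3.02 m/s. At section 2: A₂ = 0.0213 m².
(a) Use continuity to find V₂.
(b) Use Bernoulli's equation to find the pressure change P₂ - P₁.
(a) Continuity: A₁V₁=A₂V₂ -> V₂=A₁V₁/A₂=0.0443*3.02/0.0213=6.28 m/s
(b) Bernoulli: P₂-P₁=0.5*rho*(V₁^2-V₂^2)/1000=0.5*1025*(3.02^2-6.28^2)/1000=-15.54 kPa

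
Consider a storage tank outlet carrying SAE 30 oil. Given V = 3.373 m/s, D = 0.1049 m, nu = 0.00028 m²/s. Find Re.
Formula: Re = \frac{V D}{\nu}
Re = 3.373·0.1049/0.00028 = 1264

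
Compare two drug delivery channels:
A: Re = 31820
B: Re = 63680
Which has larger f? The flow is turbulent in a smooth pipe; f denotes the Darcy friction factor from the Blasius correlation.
f(A) = 0.02366, f(B) = 0.01989. Answer: A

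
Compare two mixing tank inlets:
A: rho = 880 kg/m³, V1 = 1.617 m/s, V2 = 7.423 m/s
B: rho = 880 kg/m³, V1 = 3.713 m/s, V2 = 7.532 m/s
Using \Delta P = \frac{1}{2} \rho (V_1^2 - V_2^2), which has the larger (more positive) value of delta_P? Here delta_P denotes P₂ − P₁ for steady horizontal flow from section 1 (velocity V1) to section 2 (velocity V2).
delta_P(A) = -23.09 kPa, delta_P(B) = -18.9 kPa. Answer: B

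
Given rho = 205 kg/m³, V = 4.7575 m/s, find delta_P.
Formula: V = \sqrt{\frac{2 \Delta P}{\rho}}
Substituting knowns: 4.7575 = √(2·(delta_P·1000)/205)
Solving for delta_P: delta_P = 4.7575²·205/2/1000 = 2.32 kPa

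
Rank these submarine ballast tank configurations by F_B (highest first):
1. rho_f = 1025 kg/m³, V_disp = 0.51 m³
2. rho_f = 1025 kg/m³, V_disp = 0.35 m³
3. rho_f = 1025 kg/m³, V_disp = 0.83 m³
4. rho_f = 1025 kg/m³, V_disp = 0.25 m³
Case 1: F_B = 5128 N
Case 2: F_B = 3519 N
Case 3: F_B = 8346 N
Case 4: F_B = 2514 N
Ranking (highest first): 3, 1, 2, 4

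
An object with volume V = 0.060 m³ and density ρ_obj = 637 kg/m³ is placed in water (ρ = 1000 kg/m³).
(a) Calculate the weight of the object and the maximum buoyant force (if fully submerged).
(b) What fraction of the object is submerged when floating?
(a) W=rho_obj*g*V=637*9.81*0.060=374.9 N; F_B(max)=rho*g*V=1000*9.81*0.060=588.6 N
(b) Floating fraction=rho_obj/rho=637/1000=0.637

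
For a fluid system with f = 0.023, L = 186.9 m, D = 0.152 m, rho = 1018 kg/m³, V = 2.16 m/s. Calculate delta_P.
Formula: \Delta P = f \frac{L}{D} \frac{\rho V^2}{2}
delta_P = 0.023·(186.9/0.152)·0.5·1018·2.16²/1000 = 67.16 kPa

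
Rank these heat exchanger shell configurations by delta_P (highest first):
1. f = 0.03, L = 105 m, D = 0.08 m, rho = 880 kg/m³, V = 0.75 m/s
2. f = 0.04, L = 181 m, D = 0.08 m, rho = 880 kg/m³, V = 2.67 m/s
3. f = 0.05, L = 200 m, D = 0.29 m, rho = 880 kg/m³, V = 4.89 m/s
Case 1: delta_P = 9.745 kPa
Case 2: delta_P = 283.9 kPa
Case 3: delta_P = 362.8 kPa
Ranking (highest first): 3, 2, 1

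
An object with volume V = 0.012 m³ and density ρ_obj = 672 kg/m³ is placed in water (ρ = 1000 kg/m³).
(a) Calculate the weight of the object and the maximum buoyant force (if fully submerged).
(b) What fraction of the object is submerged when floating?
(a) W=rho_obj*g*V=672*9.81*0.012=79.1 N; F_B(max)=rho*g*V=1000*9.81*0.012=117.7 N
(b) Floating fraction=rho_obj/rho=672/1000=0.672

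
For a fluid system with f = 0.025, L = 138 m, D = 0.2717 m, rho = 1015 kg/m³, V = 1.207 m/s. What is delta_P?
Formula: \Delta P = f \frac{L}{D} \frac{\rho V^2}{2}
delta_P = 0.025·(138/0.2717)·0.5·1015·1.207²/1000 = 9.388 kPa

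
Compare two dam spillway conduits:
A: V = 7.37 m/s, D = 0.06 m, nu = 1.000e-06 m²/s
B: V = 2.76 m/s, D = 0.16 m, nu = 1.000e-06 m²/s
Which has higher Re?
Re(A) = 442200, Re(B) = 441600. Answer: A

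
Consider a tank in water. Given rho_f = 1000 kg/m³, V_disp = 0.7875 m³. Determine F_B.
Formula: F_B = \rho_f g V_{disp}
F_B = 1000·9.81·0.7875 = 7725 N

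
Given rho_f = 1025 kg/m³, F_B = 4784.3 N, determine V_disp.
Formula: F_B = \rho_f g V_{disp}
Substituting knowns: 4784.3 = 1025·9.81·V_disp
Solving for V_disp: V_disp = 4784.3/(1025·9.81) = 0.4758 m³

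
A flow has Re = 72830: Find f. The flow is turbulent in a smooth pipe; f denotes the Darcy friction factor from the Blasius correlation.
Formula: f = \frac{0.316}{Re^{0.25}}
f = 0.316/72830^0.25 = 0.01924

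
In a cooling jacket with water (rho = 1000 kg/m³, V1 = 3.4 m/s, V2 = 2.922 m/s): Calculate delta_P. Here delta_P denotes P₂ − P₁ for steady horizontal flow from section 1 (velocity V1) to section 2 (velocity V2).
Formula: \Delta P = \frac{1}{2} \rho (V_1^2 - V_2^2)
delta_P = 0.5·1000·(3.4² − 2.922²)/1000 = 1.511 kPa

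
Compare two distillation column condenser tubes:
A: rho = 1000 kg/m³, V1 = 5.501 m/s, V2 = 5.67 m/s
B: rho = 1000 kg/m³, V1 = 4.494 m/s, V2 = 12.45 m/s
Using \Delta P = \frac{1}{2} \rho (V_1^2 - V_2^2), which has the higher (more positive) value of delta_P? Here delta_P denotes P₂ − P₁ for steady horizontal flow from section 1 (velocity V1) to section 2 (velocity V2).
delta_P(A) = -0.9439 kPa, delta_P(B) = -67.4 kPa. Answer: A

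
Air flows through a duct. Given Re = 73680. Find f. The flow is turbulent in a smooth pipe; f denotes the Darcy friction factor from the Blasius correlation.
Formula: f = \frac{0.316}{Re^{0.25}}
f = 0.316/73680^0.25 = 0.01918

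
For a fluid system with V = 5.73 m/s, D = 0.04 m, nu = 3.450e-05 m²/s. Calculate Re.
Formula: Re = \frac{V D}{\nu}
Re = 5.73·0.04/3.450e-05 = 6643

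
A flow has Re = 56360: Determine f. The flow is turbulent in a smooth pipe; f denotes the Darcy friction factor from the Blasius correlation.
Formula: f = \frac{0.316}{Re^{0.25}}
f = 0.316/56360^0.25 = 0.02051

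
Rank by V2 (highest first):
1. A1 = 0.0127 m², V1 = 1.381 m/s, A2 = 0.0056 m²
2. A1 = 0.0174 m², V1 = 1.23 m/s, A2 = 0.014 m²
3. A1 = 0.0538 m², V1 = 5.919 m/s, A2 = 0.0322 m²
Case 1: V2 = 3.132 m/s
Case 2: V2 = 1.529 m/s
Case 3: V2 = 9.89 m/s
Ranking (highest first): 3, 1, 2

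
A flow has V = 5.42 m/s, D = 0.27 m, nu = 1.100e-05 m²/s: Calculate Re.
Formula: Re = \frac{V D}{\nu}
Re = 5.42·0.27/1.100e-05 = 133036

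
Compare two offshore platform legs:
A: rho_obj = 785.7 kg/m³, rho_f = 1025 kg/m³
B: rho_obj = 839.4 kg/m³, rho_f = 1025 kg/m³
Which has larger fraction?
fraction(A) = 0.7665, fraction(B) = 0.8189. Answer: B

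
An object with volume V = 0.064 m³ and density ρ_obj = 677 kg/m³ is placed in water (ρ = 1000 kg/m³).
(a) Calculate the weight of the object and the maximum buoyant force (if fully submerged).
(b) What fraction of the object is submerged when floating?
(a) W=rho_obj*g*V=677*9.81*0.064=425.0 N; F_B(max)=rho*g*V=1000*9.81*0.064=627.8 N
(b) Floating fraction=rho_obj/rho=677/1000=0.677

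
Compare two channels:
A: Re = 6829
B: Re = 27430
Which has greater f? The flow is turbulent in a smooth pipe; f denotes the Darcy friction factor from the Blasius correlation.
f(A) = 0.03476, f(B) = 0.02455. Answer: A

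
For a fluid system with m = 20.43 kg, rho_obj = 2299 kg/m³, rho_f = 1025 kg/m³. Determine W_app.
Formula: W_{app} = mg\left(1 - \frac{\rho_f}{\rho_{obj}}\right)
W_app = 20.43·9.81·(1 − 1025/2299) = 111.1 N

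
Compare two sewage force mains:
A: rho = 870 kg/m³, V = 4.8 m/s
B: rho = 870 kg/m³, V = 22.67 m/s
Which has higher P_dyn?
P_dyn(A) = 10.02 kPa, P_dyn(B) = 223.6 kPa. Answer: B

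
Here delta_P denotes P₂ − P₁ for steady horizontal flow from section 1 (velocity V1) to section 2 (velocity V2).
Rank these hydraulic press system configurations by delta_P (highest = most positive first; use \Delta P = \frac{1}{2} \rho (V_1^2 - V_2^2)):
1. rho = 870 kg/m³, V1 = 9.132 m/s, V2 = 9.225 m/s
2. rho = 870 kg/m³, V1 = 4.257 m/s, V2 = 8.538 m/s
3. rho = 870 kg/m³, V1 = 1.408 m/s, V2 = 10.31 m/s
Case 1: delta_P = -0.7426 kPa
Case 2: delta_P = -23.83 kPa
Case 3: delta_P = -45.38 kPa
Ranking (highest first): 1, 2, 3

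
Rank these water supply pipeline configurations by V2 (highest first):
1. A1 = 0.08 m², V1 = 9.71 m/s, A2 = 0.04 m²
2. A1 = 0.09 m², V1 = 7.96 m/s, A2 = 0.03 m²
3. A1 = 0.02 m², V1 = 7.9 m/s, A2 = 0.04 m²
Case 1: V2 = 19.42 m/s
Case 2: V2 = 23.88 m/s
Case 3: V2 = 3.95 m/s
Ranking (highest first): 2, 1, 3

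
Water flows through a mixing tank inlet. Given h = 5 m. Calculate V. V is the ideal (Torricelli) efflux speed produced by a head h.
Formula: V = \sqrt{2 g h}
V = √(2·9.81·5) = 9.905 m/s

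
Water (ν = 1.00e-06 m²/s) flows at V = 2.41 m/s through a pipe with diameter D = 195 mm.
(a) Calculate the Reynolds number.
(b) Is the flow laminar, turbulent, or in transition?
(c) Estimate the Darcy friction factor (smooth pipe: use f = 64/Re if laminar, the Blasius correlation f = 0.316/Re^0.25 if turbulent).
(a) Re = V·D/ν = 2.41·0.195/1.00e-06 = 469950
(b) Flow regime: turbulent (Re > 4000)
(c) Friction factor: f = 0.316/Re^0.25 = 0.316/469950^0.25 = 0.01207 (Blasius is strictly valid for Re ≲ 1e5; used here as the smooth-pipe estimate the problem specifies)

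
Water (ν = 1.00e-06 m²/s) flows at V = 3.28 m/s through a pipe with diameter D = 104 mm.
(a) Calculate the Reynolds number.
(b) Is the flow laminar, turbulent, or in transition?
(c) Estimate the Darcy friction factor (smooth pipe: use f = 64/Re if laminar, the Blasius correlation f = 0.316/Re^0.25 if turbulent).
(a) Re = V·D/ν = 3.28·0.104/1.00e-06 = 341120
(b) Flow regime: turbulent (Re > 4000)
(c) Friction factor: f = 0.316/Re^0.25 = 0.316/341120^0.25 = 0.01308 (Blasius is strictly valid for Re ≲ 1e5; used here as the smooth-pipe estimate the problem specifies)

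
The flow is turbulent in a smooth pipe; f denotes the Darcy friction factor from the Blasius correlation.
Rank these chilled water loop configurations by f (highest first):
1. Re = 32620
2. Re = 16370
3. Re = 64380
Case 1: f = 0.02351
Case 2: f = 0.02794
Case 3: f = 0.01984
Ranking (highest first): 2, 1, 3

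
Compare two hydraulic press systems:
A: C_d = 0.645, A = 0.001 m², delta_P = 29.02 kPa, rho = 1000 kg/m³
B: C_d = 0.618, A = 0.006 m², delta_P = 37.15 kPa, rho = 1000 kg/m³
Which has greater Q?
Q(A) = 4.914 L/s, Q(B) = 31.96 L/s. Answer: B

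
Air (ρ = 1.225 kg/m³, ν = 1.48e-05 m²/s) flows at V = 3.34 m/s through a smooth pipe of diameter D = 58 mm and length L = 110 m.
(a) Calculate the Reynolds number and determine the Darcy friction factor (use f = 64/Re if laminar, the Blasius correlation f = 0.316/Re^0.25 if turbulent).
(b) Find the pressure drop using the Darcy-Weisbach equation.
(a) Re = V·D/ν = 3.34·0.058/1.48e-05 = 13089 → turbulent (Re > 4000); f = 0.316/Re^0.25 = 0.316/13089^0.25 = 0.029543
(b) Darcy-Weisbach: ΔP = f·(L/D)·½ρV²/1000 = 0.029543·(110/0.058)·½·1.225·3.34²/1000 = 0.3828 kPa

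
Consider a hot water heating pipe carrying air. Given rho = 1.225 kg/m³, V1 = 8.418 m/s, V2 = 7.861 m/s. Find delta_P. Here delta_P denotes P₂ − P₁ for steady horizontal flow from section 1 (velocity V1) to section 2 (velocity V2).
Formula: \Delta P = \frac{1}{2} \rho (V_1^2 - V_2^2)
delta_P = 0.5·1.225·(8.418² − 7.861²)/1000 = 0.005554 kPa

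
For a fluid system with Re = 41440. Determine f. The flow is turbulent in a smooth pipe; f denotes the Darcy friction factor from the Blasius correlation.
Formula: f = \frac{0.316}{Re^{0.25}}
f = 0.316/41440^0.25 = 0.02215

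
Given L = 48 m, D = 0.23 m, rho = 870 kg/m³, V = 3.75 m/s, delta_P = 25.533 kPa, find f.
Formula: \Delta P = f \frac{L}{D} \frac{\rho V^2}{2}
Substituting knowns: 25.533 = f·(48/0.23)·0.5·870·3.75²/1000
Solving for f: f = (25.533·1000)/((48/0.23)·0.5·870·3.75²) = 0.02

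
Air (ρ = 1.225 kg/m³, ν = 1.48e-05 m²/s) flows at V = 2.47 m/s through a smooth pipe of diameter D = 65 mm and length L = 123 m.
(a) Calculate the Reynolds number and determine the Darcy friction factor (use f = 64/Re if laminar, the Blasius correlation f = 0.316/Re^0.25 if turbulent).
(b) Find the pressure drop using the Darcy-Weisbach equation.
(a) Re = V·D/ν = 2.47·0.065/1.48e-05 = 10848 → turbulent (Re > 4000); f = 0.316/Re^0.25 = 0.316/10848^0.25 = 0.030963
(b) Darcy-Weisbach: ΔP = f·(L/D)·½ρV²/1000 = 0.030963·(123/0.065)·½·1.225·2.47²/1000 = 0.2189 kPa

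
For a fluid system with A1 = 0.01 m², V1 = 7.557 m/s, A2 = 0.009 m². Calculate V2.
Formula: V_2 = \frac{A_1 V_1}{A_2}
V2 = 0.01·7.557/0.009 = 8.397 m/s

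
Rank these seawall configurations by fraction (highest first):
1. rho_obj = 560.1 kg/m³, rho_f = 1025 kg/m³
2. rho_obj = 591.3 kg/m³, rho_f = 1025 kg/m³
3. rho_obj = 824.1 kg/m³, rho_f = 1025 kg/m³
Case 1: fraction = 0.5464
Case 2: fraction = 0.5769
Case 3: fraction = 0.804
Ranking (highest first): 3, 2, 1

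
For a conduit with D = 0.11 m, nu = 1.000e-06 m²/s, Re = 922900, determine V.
Formula: Re = \frac{V D}{\nu}
Substituting knowns: 922900 = V·0.11/1.000e-06
Solving for V: V = 922900·1.000e-06/0.11 = 8.39 m/s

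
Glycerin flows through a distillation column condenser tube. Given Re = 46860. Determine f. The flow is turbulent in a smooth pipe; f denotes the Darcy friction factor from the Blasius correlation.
Formula: f = \frac{0.316}{Re^{0.25}}
f = 0.316/46860^0.25 = 0.02148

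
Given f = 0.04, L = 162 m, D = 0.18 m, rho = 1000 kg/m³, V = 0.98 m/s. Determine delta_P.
Formula: \Delta P = f \frac{L}{D} \frac{\rho V^2}{2}
delta_P = 0.04·(162/0.18)·0.5·1000·0.98²/1000 = 17.29 kPa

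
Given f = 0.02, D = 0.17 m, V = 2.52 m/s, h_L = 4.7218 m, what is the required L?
Formula: h_L = f \frac{L}{D} \frac{V^2}{2g}
Substituting knowns: 4.7218 = 0.02·(L/0.17)·2.52²/(2·9.81)
Solving for L: L = 4.7218·2·9.81·0.17/(0.02·2.52²) = 124 m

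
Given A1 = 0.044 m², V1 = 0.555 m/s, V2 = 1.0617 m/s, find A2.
Formula: V_2 = \frac{A_1 V_1}{A_2}
Substituting knowns: 1.0617 = 0.044·0.555/A2
Solving for A2: A2 = 0.044·0.555/1.0617 = 0.023 m²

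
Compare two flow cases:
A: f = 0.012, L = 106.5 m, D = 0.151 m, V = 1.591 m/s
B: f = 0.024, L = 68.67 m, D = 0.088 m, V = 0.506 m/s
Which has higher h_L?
h_L(A) = 1.092 m, h_L(B) = 0.2444 m. Answer: A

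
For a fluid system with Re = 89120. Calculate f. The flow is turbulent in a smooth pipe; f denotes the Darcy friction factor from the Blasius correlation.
Formula: f = \frac{0.316}{Re^{0.25}}
f = 0.316/89120^0.25 = 0.01829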